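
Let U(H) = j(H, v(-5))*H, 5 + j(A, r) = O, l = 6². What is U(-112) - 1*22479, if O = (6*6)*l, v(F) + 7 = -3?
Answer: -167071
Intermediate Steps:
v(F) = -10 (v(F) = -7 - 3 = -10)
l = 36
O = 1296 (O = (6*6)*36 = 36*36 = 1296)
j(A, r) = 1291 (j(A, r) = -5 + 1296 = 1291)
U(H) = 1291*H
U(-112) - 1*22479 = 1291*(-112) - 1*22479 = -144592 - 22479 = -167071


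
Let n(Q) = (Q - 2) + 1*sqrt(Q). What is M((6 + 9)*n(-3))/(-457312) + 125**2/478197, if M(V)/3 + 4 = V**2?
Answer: 25006457/109342613232 + 3375*I*sqrt(3)/228656 ≈ 0.0002287 + 0.025565*I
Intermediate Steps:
n(Q) = -2 + Q + sqrt(Q) (n(Q) = (-2 + Q) + sqrt(Q) = -2 + Q + sqrt(Q))
M(V) = -12 + 3*V**2
M((6 + 9)*n(-3))/(-457312) + 125**2/478197 = (-12 + 3*((6 + 9)*(-2 - 3 + sqrt(-3)))**2)/(-457312) + 125**2/478197 = (-12 + 3*(15*(-2 - 3 + I*sqrt(3)))**2)*(-1/457312) + 15625*(1/478197) = (-12 + 3*(15*(-5 + I*sqrt(3)))**2)*(-1/457312) + 15625/478197 = (-12 + 3*(-75 + 15*I*sqrt(3))**2)*(-1/457312) + 15625/478197 = (3/114328 - 3*(-75 + 15*I*sqrt(3))**2/457312) + 15625/478197 = 1787809591/54671306616 - 3*(-75 + 15*I*sqrt(3))**2/457312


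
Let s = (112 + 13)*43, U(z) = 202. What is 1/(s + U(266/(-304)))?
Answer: 1/5577 ≈ 0.00017931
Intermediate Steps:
s = 5375 (s = 125*43 = 5375)
1/(s + U(266/(-304))) = 1/(5375 + 202) = 1/5577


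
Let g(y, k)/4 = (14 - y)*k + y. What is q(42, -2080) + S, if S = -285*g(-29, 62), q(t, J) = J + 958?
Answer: -3007302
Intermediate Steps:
g(y, k) = 4*y + 4*k*(14 - y) (g(y, k) = 4*((14 - y)*k + y) = 4*(k*(14 - y) + y) = 4*(y + k*(14 - y)) = 4*y + 4*k*(14 - y))
q(t, J) = 958 + J
S = -3006180 (S = -285*(4*(-29) + 56*62 - 4*62*(-29)) = -285*(-116 + 3472 + 7192) = -285*10548 = -3006180)
q(42, -2080) + S = (958 - 2080) - 3006180 = -1122 - 3006180 = -3007302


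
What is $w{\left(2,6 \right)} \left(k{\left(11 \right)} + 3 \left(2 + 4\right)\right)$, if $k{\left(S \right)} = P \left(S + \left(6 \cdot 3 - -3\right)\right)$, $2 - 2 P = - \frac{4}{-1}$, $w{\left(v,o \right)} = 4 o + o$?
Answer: $-420$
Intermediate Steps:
$w{\left(v,o \right)} = 5 o$
$P = -1$ ($P = 1 - \frac{\left(-4\right) \frac{1}{-1}}{2} = 1 - \frac{\left(-4\right) \left(-1\right)}{2} = 1 - 2 = -1$)
$k{\left(S \right)} = -21 - S$ ($k{\left(S \right)} = - (S + \left(6 \cdot 3 - -3\right)) = - (S + \left(18 + 3\right)) = - (S + 21) = - (21 + S) = -21 - S$)
$w{\left(2,6 \right)} \left(k{\left(11 \right)} + 3 \left(2 + 4\right)\right) = 5 \cdot 6 \left(\left(-21 - 11\right) + 3 \left(2 + 4\right)\right) = 30 \left(\left(-21 - 11\right) + 3 \cdot 6\right) = 30 \left(-32 + 18\right) = 30 \left(-14\right) = -420$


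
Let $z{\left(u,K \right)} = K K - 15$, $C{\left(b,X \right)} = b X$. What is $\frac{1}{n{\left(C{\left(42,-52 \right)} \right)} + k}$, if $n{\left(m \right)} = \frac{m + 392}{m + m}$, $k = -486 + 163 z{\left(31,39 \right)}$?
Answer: $\frac{39}{9554704} \approx 4.0818 \cdot 10^{-6}$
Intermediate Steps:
$C{\left(b,X \right)} = X b$
$z{\left(u,K \right)} = -15 + K^{2}$ ($z{\left(u,K \right)} = K^{2} - 15 = -15 + K^{2}$)
$k = 244992$ ($k = -486 + 163 \left(-15 + 39^{2}\right) = -486 + 163 \left(-15 + 1521\right) = -486 + 163 \cdot 1506 = -486 + 245478 = 244992$)
$n{\left(m \right)} = \frac{392 + m}{2 m}$
$\frac{1}{n{\left(C{\left(42,-52 \right)} \right)} + k} = \frac{1}{\frac{392 - 2184}{2 \left(\left(-52\right) 42\right)} + 244992} = \frac{1}{\frac{392 - 2184}{2 \left(-2184\right)} + 244992} = \frac{1}{\frac{1}{2} \left(- \frac{1}{2184}\right) \left(-1792\right) + 244992} = \frac{1}{\frac{16}{39} + 244992} = \frac{1}{\frac{9554704}{39}} = \frac{39}{9554704}$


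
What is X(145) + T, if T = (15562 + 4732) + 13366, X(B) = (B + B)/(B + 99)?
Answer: 4106665/122 ≈ 33661.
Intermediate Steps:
X(B) = 2*B/(99 + B) (X(B) = (2*B)/(99 + B) = 2*B/(99 + B))
T = 33660 (T = 20294 + 13366 = 33660)
X(145) + T = 2*145/(99 + 145) + 33660 = 2*145/244 + 33660 = 2*145*(1/244) + 33660 = 145/122 + 33660 = 4106665/122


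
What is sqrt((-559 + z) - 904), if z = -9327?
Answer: I*sqrt(10790) ≈ 103.87*I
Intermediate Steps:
sqrt((-559 + z) - 904) = sqrt((-559 - 9327) - 904) = sqrt(-9886 - 904) = sqrt(-10790) = I*sqrt(10790)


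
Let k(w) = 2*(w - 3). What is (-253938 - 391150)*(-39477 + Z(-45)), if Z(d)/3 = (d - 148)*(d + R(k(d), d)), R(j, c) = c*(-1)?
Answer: 25466138976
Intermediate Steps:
k(w) = -6 + 2*w (k(w) = 2*(-3 + w) = -6 + 2*w)
R(j, c) = -c
Z(d) = 0 (Z(d) = 3*((d - 148)*(d - d)) = 3*((-148 + d)*0) = 3*0 = 0)
(-253938 - 391150)*(-39477 + Z(-45)) = (-253938 - 391150)*(-39477 + 0) = -645088*(-39477) = 25466138976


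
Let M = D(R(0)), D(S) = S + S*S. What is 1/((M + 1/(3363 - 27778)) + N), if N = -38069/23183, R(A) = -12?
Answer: 566012945/73784230922 ≈ 0.0076712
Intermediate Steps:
D(S) = S + S²
M = 132 (M = -12*(1 - 12) = -12*(-11) = 132)
N = -38069/23183 (N = -38069*1/23183 = -38069/23183 ≈ -1.6421)
1/((M + 1/(3363 - 27778)) + N) = 1/((132 + 1/(3363 - 27778)) - 38069/23183) = 1/((132 + 1/(-24415)) - 38069/23183) = 1/((132 - 1/24415) - 38069/23183) = 1/(3222779/24415 - 38069/23183) = 1/(73784230922/566012945) = 566012945/73784230922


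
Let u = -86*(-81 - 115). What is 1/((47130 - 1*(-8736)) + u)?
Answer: 1/72722 ≈ 1.3751e-5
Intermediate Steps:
u = 16856 (u = -86*(-196) = 16856)
1/((47130 - 1*(-8736)) + u) = 1/((47130 - 1*(-8736)) + 16856) = 1/((47130 + 8736) + 16856) = 1/(55866 + 16856) = 1/72722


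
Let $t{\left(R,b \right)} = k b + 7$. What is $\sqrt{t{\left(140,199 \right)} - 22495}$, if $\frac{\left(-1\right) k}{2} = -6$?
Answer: $10 i \sqrt{201} \approx 141.77 i$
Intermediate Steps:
$k = 12$ ($k = \left(-2\right) \left(-6\right) = 12$)
$t{\left(R,b \right)} = 7 + 12 b$ ($t{\left(R,b \right)} = 12 b + 7 = 7 + 12 b$)
$\sqrt{t{\left(140,199 \right)} - 22495} = \sqrt{\left(7 + 12 \cdot 199\right) - 22495} = \sqrt{\left(7 + 2388\right) - 22495} = \sqrt{2395 - 22495} = \sqrt{-20100} = 10 i \sqrt{201}$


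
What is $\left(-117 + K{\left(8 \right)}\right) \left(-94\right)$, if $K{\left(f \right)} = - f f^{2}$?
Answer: $59126$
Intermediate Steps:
$K{\left(f \right)} = - f^{3}$
$\left(-117 + K{\left(8 \right)}\right) \left(-94\right) = \left(-117 - 8^{3}\right) \left(-94\right) = \left(-117 - 512\right) \left(-94\right) = \left(-629\right) \left(-94\right) = 59126$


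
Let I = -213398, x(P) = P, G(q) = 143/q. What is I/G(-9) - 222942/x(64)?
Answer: 45518271/4576 ≈ 9947.2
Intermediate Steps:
I/G(-9) - 222942/x(64) = -213398/(143/(-9)) - 222942/64 = -213398/(143*(-1/9)) - 222942*1/64 = -213398/(-143/9) - 111471/32 = -213398*(-9/143) - 111471/32 = 1920582/143 - 111471/32 = 45518271/4576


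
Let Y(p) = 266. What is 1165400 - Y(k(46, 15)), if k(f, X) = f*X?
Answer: 1165134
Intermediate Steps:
k(f, X) = X*f
1165400 - Y(k(46, 15)) = 1165400 - 1*266 = 1165400 - 266 = 1165134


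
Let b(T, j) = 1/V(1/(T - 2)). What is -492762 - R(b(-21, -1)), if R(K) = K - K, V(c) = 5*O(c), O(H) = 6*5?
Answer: -492762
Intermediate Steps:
O(H) = 30
V(c) = 150 (V(c) = 5*30 = 150)
b(T, j) = 1/150
R(K) = 0
-492762 - R(b(-21, -1)) = -492762 - 1*0 = -492762 + 0 = -492762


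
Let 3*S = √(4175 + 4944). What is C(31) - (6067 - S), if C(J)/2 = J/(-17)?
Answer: -103201/17 + √9119/3 ≈ -6038.8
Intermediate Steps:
S = √9119/3 (S = √(4175 + 4944)/3 = √9119/3 ≈ 31.831)
C(J) = -2*J/17 (C(J) = 2*(J/(-17)) = 2*(J*(-1/17)) = 2*(-J/17) = -2*J/17)
C(31) - (6067 - S) = -2/17*31 - (6067 - √9119/3) = -62/17 - (6067 - √9119/3) = -62/17 + (-6067 + √9119/3) = -103201/17 + √9119/3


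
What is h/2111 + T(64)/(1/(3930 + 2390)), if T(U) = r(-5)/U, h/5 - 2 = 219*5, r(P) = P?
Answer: -4147285/8444 ≈ -491.15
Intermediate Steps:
h = 5485 (h = 10 + 5*(219*5) = 10 + 5*1095 = 10 + 5475 = 5485)
T(U) = -5/U
h/2111 + T(64)/(1/(3930 + 2390)) = 5485/2111 + (-5/64)/(1/(3930 + 2390)) = 5485*(1/2111) + (-5*1/64)/(1/6320) = 5485/2111 - 5/(64*1/6320) = 5485/2111 - 5/64*6320 = 5485/2111 - 1975/4 = -4147285/8444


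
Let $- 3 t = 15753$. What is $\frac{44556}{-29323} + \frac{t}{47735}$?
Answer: $- \frac{2280855733}{1399733405} \approx -1.6295$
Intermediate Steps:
$t = -5251$ ($t = \left(- \frac{1}{3}\right) 15753 = -5251$)
$\frac{44556}{-29323} + \frac{t}{47735} = \frac{44556}{-29323} - \frac{5251}{47735} = 44556 \left(- \frac{1}{29323}\right) - \frac{5251}{47735} = - \frac{44556}{29323} - \frac{5251}{47735} = - \frac{2280855733}{1399733405}$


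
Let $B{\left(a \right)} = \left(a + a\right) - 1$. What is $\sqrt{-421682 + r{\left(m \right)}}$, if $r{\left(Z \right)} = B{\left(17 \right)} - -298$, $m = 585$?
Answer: $7 i \sqrt{8599} \approx 649.12 i$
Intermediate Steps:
$B{\left(a \right)} = -1 + 2 a$ ($B{\left(a \right)} = 2 a - 1 = -1 + 2 a$)
$r{\left(Z \right)} = 331$ ($r{\left(Z \right)} = \left(-1 + 2 \cdot 17\right) - -298 = \left(-1 + 34\right) + 298 = 33 + 298 = 331$)
$\sqrt{-421682 + r{\left(m \right)}} = \sqrt{-421682 + 331} = \sqrt{-421351} = 7 i \sqrt{8599}$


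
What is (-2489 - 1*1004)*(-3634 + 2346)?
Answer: 4498984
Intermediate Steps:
(-2489 - 1*1004)*(-3634 + 2346) = (-2489 - 1004)*(-1288) = -3493*(-1288) = 4498984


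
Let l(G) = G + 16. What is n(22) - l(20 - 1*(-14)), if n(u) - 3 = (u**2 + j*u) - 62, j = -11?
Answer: 133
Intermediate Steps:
l(G) = 16 + G
n(u) = -59 + u**2 - 11*u (n(u) = 3 + ((u**2 - 11*u) - 62) = 3 + (-62 + u**2 - 11*u) = -59 + u**2 - 11*u)
n(22) - l(20 - 1*(-14)) = (-59 + 22**2 - 11*22) - (16 + (20 - 1*(-14))) = (-59 + 484 - 242) - (16 + (20 + 14)) = 183 - (16 + 34) = 183 - 1*50 = 183 - 50 = 133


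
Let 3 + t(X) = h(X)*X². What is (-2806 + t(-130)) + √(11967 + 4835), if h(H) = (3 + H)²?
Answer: 272577291 + √16802 ≈ 2.7258e+8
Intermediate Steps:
t(X) = -3 + X²*(3 + X)² (t(X) = -3 + (3 + X)²*X² = -3 + X²*(3 + X)²)
(-2806 + t(-130)) + √(11967 + 4835) = (-2806 + (-3 + (-130)²*(3 - 130)²)) + √(11967 + 4835) = (-2806 + (-3 + 16900*(-127)²)) + √16802 = (-2806 + (-3 + 16900*16129)) + √16802 = (-2806 + (-3 + 272580100)) + √16802 = (-2806 + 272580097) + √16802 = 272577291 + √16802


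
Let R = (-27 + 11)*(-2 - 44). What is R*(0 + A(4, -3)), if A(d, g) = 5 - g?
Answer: 5888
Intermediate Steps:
R = 736 (R = -16*(-46) = 736)
R*(0 + A(4, -3)) = 736*(0 + (5 - 1*(-3))) = 736*(0 + (5 + 3)) = 736*(0 + 8) = 736*8 = 5888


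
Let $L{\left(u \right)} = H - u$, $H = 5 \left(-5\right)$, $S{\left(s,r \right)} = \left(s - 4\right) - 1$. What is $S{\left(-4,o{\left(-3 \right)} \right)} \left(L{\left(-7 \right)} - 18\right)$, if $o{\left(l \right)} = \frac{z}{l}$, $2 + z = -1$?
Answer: $324$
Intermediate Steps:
$z = -3$ ($z = -2 - 1 = -3$)
$o{\left(l \right)} = - \frac{3}{l}$
$S{\left(s,r \right)} = -5 + s$ ($S{\left(s,r \right)} = \left(-4 + s\right) - 1 = -5 + s$)
$H = -25$
$L{\left(u \right)} = -25 - u$
$S{\left(-4,o{\left(-3 \right)} \right)} \left(L{\left(-7 \right)} - 18\right) = \left(-5 - 4\right) \left(\left(-25 - -7\right) - 18\right) = - 9 \left(\left(-25 + 7\right) - 18\right) = - 9 \left(-18 - 18\right) = \left(-9\right) \left(-36\right) = 324$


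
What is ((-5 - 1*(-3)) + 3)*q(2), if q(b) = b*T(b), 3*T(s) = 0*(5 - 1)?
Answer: 0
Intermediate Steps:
T(s) = 0 (T(s) = (0*(5 - 1))/3 = (0*4)/3 = (1/3)*0 = 0)
q(b) = 0 (q(b) = b*0 = 0)
((-5 - 1*(-3)) + 3)*q(2) = ((-5 - 1*(-3)) + 3)*0 = ((-5 + 3) + 3)*0 = (-2 + 3)*0 = 1*0 = 0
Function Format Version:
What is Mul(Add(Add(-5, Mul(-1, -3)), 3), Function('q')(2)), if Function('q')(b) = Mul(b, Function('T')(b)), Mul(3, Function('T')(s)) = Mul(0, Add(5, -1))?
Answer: 0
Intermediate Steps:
Function('T')(s) = 0 (Function('T')(s) = Mul(Rational(1, 3), Mul(0, Add(5, -1))) = Mul(Rational(1, 3), Mul(0, 4)) = Mul(Rational(1, 3), 0) = 0)
Function('q')(b) = 0 (Function('q')(b) = Mul(b, 0) = 0)
Mul(Add(Add(-5, Mul(-1, -3)), 3), Function('q')(2)) = Mul(Add(Add(-5, Mul(-1, -3)), 3), 0) = Mul(Add(Add(-5, 3), 3), 0) = Mul(Add(-2, 3), 0) = Mul(1, 0) = 0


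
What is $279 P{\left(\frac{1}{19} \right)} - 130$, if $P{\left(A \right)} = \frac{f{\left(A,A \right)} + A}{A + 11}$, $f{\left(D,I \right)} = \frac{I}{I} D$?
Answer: $- \frac{4457}{35} \approx -127.34$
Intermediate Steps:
$f{\left(D,I \right)} = D$ ($f{\left(D,I \right)} = 1 D = D$)
$P{\left(A \right)} = \frac{2 A}{11 + A}$ ($P{\left(A \right)} = \frac{A + A}{A + 11} = \frac{2 A}{11 + A}$)
$279 P{\left(\frac{1}{19} \right)} - 130 = 279 \frac{2}{19 \left(11 + \frac{1}{19}\right)} - 130 = 279 \cdot 2 \cdot \frac{1}{19} \frac{1}{11 + \frac{1}{19}} - 130 = 279 \cdot 2 \cdot \frac{1}{19} \frac{1}{\frac{210}{19}} - 130 = 279 \cdot 2 \cdot \frac{1}{19} \cdot \frac{19}{210} - 130 = 279 \cdot \frac{1}{105} - 130 = \frac{93}{35} - 130 = - \frac{4457}{35}$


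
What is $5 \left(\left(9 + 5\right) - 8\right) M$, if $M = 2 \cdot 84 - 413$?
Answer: $-7350$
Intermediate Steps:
$M = -245$ ($M = 168 - 413 = -245$)
$5 \left(\left(9 + 5\right) - 8\right) M = 5 \left(\left(9 + 5\right) - 8\right) \left(-245\right) = 5 \left(14 - 8\right) \left(-245\right) = 5 \cdot 6 \left(-245\right) = 30 \left(-245\right) = -7350$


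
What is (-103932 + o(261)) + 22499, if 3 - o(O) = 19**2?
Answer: -81791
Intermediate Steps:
o(O) = -358 (o(O) = 3 - 1*19**2 = 3 - 1*361 = 3 - 361 = -358)
(-103932 + o(261)) + 22499 = (-103932 - 358) + 22499 = -104290 + 22499 = -81791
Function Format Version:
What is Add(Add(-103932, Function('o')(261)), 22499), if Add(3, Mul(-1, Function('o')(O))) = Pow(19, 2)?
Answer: -81791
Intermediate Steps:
Function('o')(O) = -358 (Function('o')(O) = Add(3, Mul(-1, Pow(19, 2))) = Add(3, Mul(-1, 361)) = Add(3, -361) = -358)
Add(Add(-103932, Function('o')(261)), 22499) = Add(Add(-103932, -358), 22499) = Add(-104290, 22499) = -81791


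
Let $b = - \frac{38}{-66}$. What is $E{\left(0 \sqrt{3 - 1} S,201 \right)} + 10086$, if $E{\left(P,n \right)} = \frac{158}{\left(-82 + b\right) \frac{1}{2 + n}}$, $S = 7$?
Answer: $\frac{26042640}{2687} \approx 9692.1$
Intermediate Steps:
$b = \frac{19}{33}$ ($b = \left(-38\right) \left(- \frac{1}{66}\right) = \frac{19}{33} \approx 0.57576$)
$E{\left(P,n \right)} = - \frac{10428}{2687} - \frac{5214 n}{2687}$ ($E{\left(P,n \right)} = \frac{158}{\left(-82 + \frac{19}{33}\right) \frac{1}{2 + n}} = \frac{158}{\left(- \frac{2687}{33}\right) \frac{1}{2 + n}} = 158 \left(- \frac{66}{2687} - \frac{33 n}{2687}\right) = - \frac{10428}{2687} - \frac{5214 n}{2687}$)
$E{\left(0 \sqrt{3 - 1} S,201 \right)} + 10086 = \left(- \frac{10428}{2687} - \frac{1048014}{2687}\right) + 10086 = - \frac{1058442}{2687} + 10086 = \frac{26042640}{2687}$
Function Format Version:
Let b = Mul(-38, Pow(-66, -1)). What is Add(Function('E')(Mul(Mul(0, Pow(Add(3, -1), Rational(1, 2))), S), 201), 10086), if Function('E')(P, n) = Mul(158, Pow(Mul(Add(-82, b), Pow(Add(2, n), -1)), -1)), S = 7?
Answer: Rational(26042640, 2687) ≈ 9692.1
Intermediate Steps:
b = Rational(19, 33) (b = Mul(-38, Rational(-1, 66)) = Rational(19, 33) ≈ 0.57576)
Function('E')(P, n) = Add(Rational(-10428, 2687), Mul(Rational(-5214, 2687), n)) (Function('E')(P, n) = Mul(158, Pow(Mul(Add(-82, Rational(19, 33)), Pow(Add(2, n), -1)), -1)) = Mul(158, Pow(Mul(Rational(-2687, 33), Pow(Add(2, n), -1)), -1)) = Mul(158, Add(Rational(-66, 2687), Mul(Rational(-33, 2687), n))) = Add(Rational(-10428, 2687), Mul(Rational(-5214, 2687), n)))
Add(Function('E')(Mul(Mul(0, Pow(Add(3, -1), Rational(1, 2))), S), 201), 10086) = Add(Add(Rational(-10428, 2687), Mul(Rational(-5214, 2687), 201)), 10086) = Add(Add(Rational(-10428, 2687), Rational(-1048014, 2687)), 10086) = Add(Rational(-1058442, 2687), 10086) = Rational(26042640, 2687)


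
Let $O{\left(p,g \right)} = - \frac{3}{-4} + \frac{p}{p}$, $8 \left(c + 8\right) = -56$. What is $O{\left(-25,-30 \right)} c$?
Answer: $- \frac{105}{4} \approx -26.25$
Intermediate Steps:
$c = -15$ ($c = -8 + \frac{1}{8} \left(-56\right) = -8 - 7 = -15$)
$O{\left(p,g \right)} = \frac{7}{4}$ ($O{\left(p,g \right)} = \left(-3\right) \left(- \frac{1}{4}\right) + 1 = \frac{3}{4} + 1 = \frac{7}{4}$)
$O{\left(-25,-30 \right)} c = \frac{7}{4} \left(-15\right) = - \frac{105}{4}$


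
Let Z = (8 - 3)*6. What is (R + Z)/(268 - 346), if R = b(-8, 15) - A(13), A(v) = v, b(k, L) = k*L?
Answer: 103/78 ≈ 1.3205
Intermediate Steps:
b(k, L) = L*k
Z = 30 (Z = 5*6 = 30)
R = -133 (R = 15*(-8) - 1*13 = -120 - 13 = -133)
(R + Z)/(268 - 346) = (-133 + 30)/(268 - 346) = -103/(-78) = -103*(-1/78) = 103/78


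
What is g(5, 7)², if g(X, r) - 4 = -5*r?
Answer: 961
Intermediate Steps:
g(X, r) = 4 - 5*r
g(5, 7)² = (4 - 5*7)² = (4 - 35)² = (-31)² = 961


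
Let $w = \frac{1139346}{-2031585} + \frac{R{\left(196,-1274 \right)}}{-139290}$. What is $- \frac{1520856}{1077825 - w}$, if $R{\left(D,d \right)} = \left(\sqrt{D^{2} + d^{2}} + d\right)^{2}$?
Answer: $- \frac{863031671197011045579591155880}{611641040001226054340302010161} - \frac{18660258970192887041242080 \sqrt{173}}{7951333520015938706423926132093} \approx -1.411$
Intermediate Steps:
$R{\left(D,d \right)} = \left(d + \sqrt{D^{2} + d^{2}}\right)^{2}$
$w = - \frac{379782}{677195} - \frac{\left(-1274 + 98 \sqrt{173}\right)^{2}}{139290}$ ($w = \frac{1139346}{-2031585} + \frac{\left(-1274 + \sqrt{196^{2} + \left(-1274\right)^{2}}\right)^{2}}{-139290} = 1139346 \left(- \frac{1}{2031585}\right) + \left(-1274 + \sqrt{38416 + 1623076}\right)^{2} \left(- \frac{1}{139290}\right) = - \frac{379782}{677195} + \left(-1274 + \sqrt{1661492}\right)^{2} \left(- \frac{1}{139290}\right) = - \frac{379782}{677195} + \left(-1274 + 98 \sqrt{173}\right)^{2} \left(- \frac{1}{139290}\right) = - \frac{379782}{677195} - \frac{\left(-1274 + 98 \sqrt{173}\right)^{2}}{139290} \approx -0.56243$)
$- \frac{1520856}{1077825 - w} = - \frac{1520856}{1077825 - \left(- \frac{75906428718}{3144216385} + \frac{124852 \sqrt{173}}{69645}\right)} = - \frac{1520856}{1077825 + \left(\frac{75906428718}{3144216385} - \frac{124852 \sqrt{173}}{69645}\right)} = - \frac{1520856}{\frac{3388990931591343}{3144216385} - \frac{124852 \sqrt{173}}{69645}}$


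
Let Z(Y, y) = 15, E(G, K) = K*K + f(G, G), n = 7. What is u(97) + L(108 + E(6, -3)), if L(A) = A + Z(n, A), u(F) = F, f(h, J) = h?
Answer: 235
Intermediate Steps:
E(G, K) = G + K**2 (E(G, K) = K*K + G = K**2 + G = G + K**2)
L(A) = 15 + A (L(A) = A + 15 = 15 + A)
u(97) + L(108 + E(6, -3)) = 97 + (15 + (108 + (6 + (-3)**2))) = 97 + (15 + (108 + (6 + 9))) = 97 + (15 + (108 + 15)) = 97 + (15 + 123) = 97 + 138 = 235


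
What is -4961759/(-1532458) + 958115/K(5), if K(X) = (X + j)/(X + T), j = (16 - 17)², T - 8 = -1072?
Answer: -129574912975248/766229 ≈ -1.6911e+8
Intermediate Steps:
T = -1064 (T = 8 - 1072 = -1064)
j = 1 (j = (-1)² = 1)
K(X) = (1 + X)/(-1064 + X) (K(X) = (X + 1)/(X - 1064) = (1 + X)/(-1064 + X))
-4961759/(-1532458) + 958115/K(5) = -4961759/(-1532458) + 958115/(((1 + 5)/(-1064 + 5))) = -4961759*(-1/1532458) + 958115/((6/(-1059))) = 4961759/1532458 + 958115/((-1/1059*6)) = 4961759/1532458 + 958115/(-2/353) = 4961759/1532458 + 958115*(-353/2) = 4961759/1532458 - 338214595/2 = -129574912975248/766229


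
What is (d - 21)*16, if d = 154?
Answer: 2128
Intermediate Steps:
(d - 21)*16 = (154 - 21)*16 = 133*16 = 2128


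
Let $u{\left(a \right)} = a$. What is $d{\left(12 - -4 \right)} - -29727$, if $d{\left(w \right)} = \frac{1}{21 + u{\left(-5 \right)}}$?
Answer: $\frac{475633}{16} \approx 29727.0$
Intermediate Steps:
$d{\left(w \right)} = \frac{1}{16}$ ($d{\left(w \right)} = \frac{1}{21 - 5} = \frac{1}{16}$)
$d{\left(12 - -4 \right)} - -29727 = \frac{1}{16} - -29727 = \frac{1}{16} + 29727 = \frac{475633}{16}$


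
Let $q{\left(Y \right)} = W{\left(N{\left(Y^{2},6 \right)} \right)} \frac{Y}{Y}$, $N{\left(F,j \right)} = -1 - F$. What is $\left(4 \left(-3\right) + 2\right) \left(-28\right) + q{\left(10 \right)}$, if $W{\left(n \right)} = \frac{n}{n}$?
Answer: $281$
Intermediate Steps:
$W{\left(n \right)} = 1$
$q{\left(Y \right)} = 1$ ($q{\left(Y \right)} = 1 \frac{Y}{Y} = 1 \cdot 1 = 1$)
$\left(4 \left(-3\right) + 2\right) \left(-28\right) + q{\left(10 \right)} = \left(4 \left(-3\right) + 2\right) \left(-28\right) + 1 = \left(-12 + 2\right) \left(-28\right) + 1 = \left(-10\right) \left(-28\right) + 1 = 280 + 1 = 281$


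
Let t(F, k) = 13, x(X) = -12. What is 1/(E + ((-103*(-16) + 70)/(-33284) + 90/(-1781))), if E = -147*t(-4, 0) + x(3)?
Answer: -29639402/56999597705 ≈ -0.00051999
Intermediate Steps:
E = -1923 (E = -147*13 - 12 = -1911 - 12 = -1923)
1/(E + ((-103*(-16) + 70)/(-33284) + 90/(-1781))) = 1/(-1923 + ((-103*(-16) + 70)/(-33284) + 90/(-1781))) = 1/(-1923 + ((1648 + 70)*(-1/33284) + 90*(-1/1781))) = 1/(-1923 + (1718*(-1/33284) - 90/1781)) = 1/(-1923 + (-859/16642 - 90/1781)) = 1/(-1923 - 3027659/29639402) = 1/(-56999597705/29639402) = -29639402/56999597705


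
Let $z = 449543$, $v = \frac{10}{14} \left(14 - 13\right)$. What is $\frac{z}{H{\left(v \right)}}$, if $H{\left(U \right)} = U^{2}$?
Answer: $\frac{22027607}{25} \approx 8.811 \cdot 10^{5}$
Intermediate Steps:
$v = \frac{5}{7}$ ($v = 10 \cdot \frac{1}{14} \cdot 1 = \frac{5}{7} \cdot 1 = \frac{5}{7} \approx 0.71429$)
$\frac{z}{H{\left(v \right)}} = \frac{449543}{\left(\frac{5}{7}\right)^{2}} = \frac{449543}{\frac{25}{49}} = 449543 \cdot \frac{49}{25} = \frac{22027607}{25}$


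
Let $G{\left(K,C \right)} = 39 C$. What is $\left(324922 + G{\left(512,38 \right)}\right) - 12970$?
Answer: $313434$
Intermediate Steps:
$\left(324922 + G{\left(512,38 \right)}\right) - 12970 = \left(324922 + 39 \cdot 38\right) - 12970 = \left(324922 + 1482\right) - 12970 = 326404 - 12970 = 313434$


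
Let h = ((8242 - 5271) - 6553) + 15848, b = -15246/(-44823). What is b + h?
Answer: 183271388/14941 ≈ 12266.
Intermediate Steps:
b = 5082/14941 (b = -15246*(-1/44823) = 5082/14941 ≈ 0.34014)
h = 12266 (h = (2971 - 6553) + 15848 = -3582 + 15848 = 12266)
b + h = 5082/14941 + 12266 = 183271388/14941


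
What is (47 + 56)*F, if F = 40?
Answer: 4120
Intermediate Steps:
(47 + 56)*F = (47 + 56)*40 = 103*40 = 4120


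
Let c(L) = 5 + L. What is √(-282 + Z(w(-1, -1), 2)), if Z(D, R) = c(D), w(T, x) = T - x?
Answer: I*√277 ≈ 16.643*I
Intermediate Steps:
Z(D, R) = 5 + D
√(-282 + Z(w(-1, -1), 2)) = √(-282 + (5 + (-1 - 1*(-1)))) = √(-282 + (5 + (-1 + 1))) = √(-282 + (5 + 0)) = √(-282 + 5) = √(-277) = I*√277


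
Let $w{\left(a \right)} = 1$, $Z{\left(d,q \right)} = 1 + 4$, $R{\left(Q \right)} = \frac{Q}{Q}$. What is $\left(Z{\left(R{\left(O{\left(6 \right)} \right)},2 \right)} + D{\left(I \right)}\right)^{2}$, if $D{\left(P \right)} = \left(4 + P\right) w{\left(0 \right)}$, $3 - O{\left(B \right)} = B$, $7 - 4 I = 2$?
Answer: $\frac{1681}{16} \approx 105.06$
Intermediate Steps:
$I = \frac{5}{4}$ ($I = \frac{7}{4} - \frac{1}{2} = \frac{5}{4} \approx 1.25$)
$O{\left(B \right)} = 3 - B$
$R{\left(Q \right)} = 1$
$Z{\left(d,q \right)} = 5$
$D{\left(P \right)} = 4 + P$ ($D{\left(P \right)} = \left(4 + P\right) 1 = 4 + P$)
$\left(Z{\left(R{\left(O{\left(6 \right)} \right)},2 \right)} + D{\left(I \right)}\right)^{2} = \left(5 + \left(4 + \frac{5}{4}\right)\right)^{2} = \left(5 + \frac{21}{4}\right)^{2} = \left(\frac{41}{4}\right)^{2} = \frac{1681}{16}$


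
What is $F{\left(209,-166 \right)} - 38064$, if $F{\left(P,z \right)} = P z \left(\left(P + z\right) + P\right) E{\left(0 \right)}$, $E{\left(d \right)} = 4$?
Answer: $-35009616$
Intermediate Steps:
$F{\left(P,z \right)} = 4 P z \left(z + 2 P\right)$ ($F{\left(P,z \right)} = P z \left(\left(P + z\right) + P\right) 4 = P z \left(z + 2 P\right) 4 = 4 P z \left(z + 2 P\right)$)
$F{\left(209,-166 \right)} - 38064 = 4 \cdot 209 \left(-166\right) \left(-166 + 2 \cdot 209\right) - 38064 = 4 \cdot 209 \left(-166\right) \left(-166 + 418\right) - 38064 = 4 \cdot 209 \left(-166\right) 252 - 38064 = -34971552 - 38064 = -35009616$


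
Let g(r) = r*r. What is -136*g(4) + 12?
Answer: -2164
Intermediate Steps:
g(r) = r²
-136*g(4) + 12 = -136*4² + 12 = -136*16 + 12 = -2176 + 12 = -2164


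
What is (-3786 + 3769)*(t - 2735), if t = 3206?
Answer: -8007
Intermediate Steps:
(-3786 + 3769)*(t - 2735) = (-3786 + 3769)*(3206 - 2735) = -17*471 = -8007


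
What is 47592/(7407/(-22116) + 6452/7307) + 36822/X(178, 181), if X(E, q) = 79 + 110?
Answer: 161872189562498/1859959143 ≈ 87030.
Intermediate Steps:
X(E, q) = 189
47592/(7407/(-22116) + 6452/7307) + 36822/X(178, 181) = 47592/(7407/(-22116) + 6452/7307) + 36822/189 = 47592/(7407*(-1/22116) + 6452*(1/7307)) + 36822*(1/189) = 47592/(-2469/7372 + 6452/7307) + 12274/63 = 47592/(29523161/53867204) + 12274/63 = 47592*(53867204/29523161) + 12274/63 = 2563647972768/29523161 + 12274/63 = 161872189562498/1859959143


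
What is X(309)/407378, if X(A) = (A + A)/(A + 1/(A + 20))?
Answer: 101661/20707431118 ≈ 4.9094e-6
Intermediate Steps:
X(A) = 2*A/(A + 1/(20 + A)) (X(A) = (2*A)/(A + 1/(20 + A)) = 2*A/(A + 1/(20 + A)))
X(309)/407378 = (2*309*(20 + 309)/(1 + 309² + 20*309))/407378 = (2*309*329/(1 + 95481 + 6180))*(1/407378) = (2*309*329/101662)*(1/407378) = (2*309*(1/101662)*329)*(1/407378) = (101661/50831)*(1/407378) = 101661/20707431118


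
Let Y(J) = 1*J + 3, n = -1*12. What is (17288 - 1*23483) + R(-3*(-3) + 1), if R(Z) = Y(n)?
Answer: -6204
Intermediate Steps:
n = -12
Y(J) = 3 + J (Y(J) = J + 3 = 3 + J)
R(Z) = -9 (R(Z) = 3 - 12 = -9)
(17288 - 1*23483) + R(-3*(-3) + 1) = (17288 - 1*23483) - 9 = (17288 - 23483) - 9 = -6195 - 9 = -6204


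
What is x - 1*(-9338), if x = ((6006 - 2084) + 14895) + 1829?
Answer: 29984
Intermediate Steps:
x = 20646 (x = (3922 + 14895) + 1829 = 18817 + 1829 = 20646)
x - 1*(-9338) = 20646 - 1*(-9338) = 20646 + 9338 = 29984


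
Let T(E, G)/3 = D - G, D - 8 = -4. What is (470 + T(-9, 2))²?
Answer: 226576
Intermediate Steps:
D = 4 (D = 8 - 4 = 4)
T(E, G) = 12 - 3*G (T(E, G) = 3*(4 - G) = 12 - 3*G)
(470 + T(-9, 2))² = (470 + (12 - 3*2))² = (470 + (12 - 6))² = (470 + 6)² = 476² = 226576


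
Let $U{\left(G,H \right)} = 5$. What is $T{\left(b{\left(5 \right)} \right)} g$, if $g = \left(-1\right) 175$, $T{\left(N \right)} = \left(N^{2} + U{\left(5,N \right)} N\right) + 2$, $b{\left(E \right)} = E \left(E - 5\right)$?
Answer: $-350$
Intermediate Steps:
$b{\left(E \right)} = E \left(-5 + E\right)$
$T{\left(N \right)} = 2 + N^{2} + 5 N$ ($T{\left(N \right)} = \left(N^{2} + 5 N\right) + 2 = 2 + N^{2} + 5 N$)
$g = -175$
$T{\left(b{\left(5 \right)} \right)} g = \left(2 + \left(5 \left(-5 + 5\right)\right)^{2} + 5 \cdot 5 \left(-5 + 5\right)\right) \left(-175\right) = \left(2 + \left(5 \cdot 0\right)^{2} + 5 \cdot 5 \cdot 0\right) \left(-175\right) = \left(2 + 0^{2} + 5 \cdot 0\right) \left(-175\right) = \left(2 + 0 + 0\right) \left(-175\right) = 2 \left(-175\right) = -350$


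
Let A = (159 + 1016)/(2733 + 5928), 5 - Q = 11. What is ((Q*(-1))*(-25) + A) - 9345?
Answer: -82235020/8661 ≈ -9494.9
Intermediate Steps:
Q = -6 (Q = 5 - 1*11 = 5 - 11 = -6)
A = 1175/8661 ≈ 0.13567
((Q*(-1))*(-25) + A) - 9345 = (-6*(-1)*(-25) + 1175/8661) - 9345 = (6*(-25) + 1175/8661) - 9345 = (-150 + 1175/8661) - 9345 = -1297975/8661 - 9345 = -82235020/8661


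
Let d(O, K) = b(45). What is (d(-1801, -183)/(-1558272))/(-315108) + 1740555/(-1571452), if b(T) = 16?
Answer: -13353972374286257/12056571953275968 ≈ -1.1076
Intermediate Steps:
d(O, K) = 16
(d(-1801, -183)/(-1558272))/(-315108) + 1740555/(-1571452) = (16/(-1558272))/(-315108) + 1740555/(-1571452) = (16*(-1/1558272))*(-1/315108) + 1740555*(-1/1571452) = -1/97392*(-1/315108) - 1740555/1571452 = 1/30688998336 - 1740555/1571452 = -13353972374286257/12056571953275968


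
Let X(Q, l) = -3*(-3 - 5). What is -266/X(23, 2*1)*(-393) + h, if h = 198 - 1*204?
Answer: 17399/4 ≈ 4349.8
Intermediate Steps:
X(Q, l) = 24 (X(Q, l) = -3*(-8) = 24)
h = -6 (h = 198 - 204 = -6)
-266/X(23, 2*1)*(-393) + h = -266/24*(-393) - 6 = -266*1/24*(-393) - 6 = -133/12*(-393) - 6 = 17423/4 - 6 = 17399/4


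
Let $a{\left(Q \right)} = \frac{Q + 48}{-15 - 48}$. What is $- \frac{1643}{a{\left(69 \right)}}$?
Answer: $\frac{11501}{13} \approx 884.69$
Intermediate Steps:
$a{\left(Q \right)} = - \frac{16}{21} - \frac{Q}{63}$ ($a{\left(Q \right)} = \frac{48 + Q}{-63} = \left(48 + Q\right) \left(- \frac{1}{63}\right) = - \frac{16}{21} - \frac{Q}{63}$)
$- \frac{1643}{a{\left(69 \right)}} = - \frac{1643}{- \frac{16}{21} - \frac{23}{21}} = - \frac{1643}{- \frac{13}{7}} = \left(-1643\right) \left(- \frac{7}{13}\right) = \frac{11501}{13}$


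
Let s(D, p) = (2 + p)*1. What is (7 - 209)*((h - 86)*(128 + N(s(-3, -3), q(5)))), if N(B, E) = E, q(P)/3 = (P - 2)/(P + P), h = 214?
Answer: -16664192/5 ≈ -3.3328e+6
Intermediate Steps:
s(D, p) = 2 + p
q(P) = 3*(-2 + P)/(2*P) (q(P) = 3*((P - 2)/(P + P)) = 3*((-2 + P)/((2*P))) = 3*((-2 + P)*(1/(2*P))) = 3*((-2 + P)/(2*P)) = 3*(-2 + P)/(2*P))
(7 - 209)*((h - 86)*(128 + N(s(-3, -3), q(5)))) = (7 - 209)*((214 - 86)*(128 + (3/2 - 3/5))) = -25856*(128 + (3/2 - 3*⅕)) = -25856*(128 + (3/2 - ⅗)) = -25856*(128 + 9/10) = -25856*1289/10 = -202*82496/5 = -16664192/5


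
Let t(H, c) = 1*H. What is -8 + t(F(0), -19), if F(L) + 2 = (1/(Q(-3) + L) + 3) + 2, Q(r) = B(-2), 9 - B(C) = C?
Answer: -54/11 ≈ -4.9091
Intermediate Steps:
B(C) = 9 - C
Q(r) = 11 (Q(r) = 9 - 1*(-2) = 9 + 2 = 11)
F(L) = 3 + 1/(11 + L) (F(L) = -2 + ((1/(11 + L) + 3) + 2) = -2 + ((3 + 1/(11 + L)) + 2) = -2 + (5 + 1/(11 + L)) = 3 + 1/(11 + L))
t(H, c) = H
-8 + t(F(0), -19) = -8 + (34 + 3*0)/(11 + 0) = -8 + (34 + 0)/11 = -8 + (1/11)*34 = -8 + 34/11 = -54/11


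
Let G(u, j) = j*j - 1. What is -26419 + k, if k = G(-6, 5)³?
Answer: -12595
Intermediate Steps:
G(u, j) = -1 + j² (G(u, j) = j² - 1 = -1 + j²)
k = 13824 (k = (-1 + 5²)³ = (-1 + 25)³ = 24³ = 13824)
-26419 + k = -26419 + 13824 = -12595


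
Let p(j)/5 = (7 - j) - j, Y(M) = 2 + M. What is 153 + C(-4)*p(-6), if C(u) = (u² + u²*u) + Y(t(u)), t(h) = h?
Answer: -4597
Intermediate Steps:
p(j) = 35 - 10*j (p(j) = 5*((7 - j) - j) = 5*(7 - 2*j) = 35 - 10*j)
C(u) = 2 + u + u² + u³ (C(u) = (u² + u²*u) + (2 + u) = (u² + u³) + (2 + u) = 2 + u + u² + u³)
153 + C(-4)*p(-6) = 153 + (2 - 4 + (-4)² + (-4)³)*(35 - 10*(-6)) = 153 + (2 - 4 + 16 - 64)*(35 + 60) = 153 - 50*95 = 153 - 4750 = -4597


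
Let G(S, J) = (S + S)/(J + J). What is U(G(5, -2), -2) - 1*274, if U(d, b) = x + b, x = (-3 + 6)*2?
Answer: -270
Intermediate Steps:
G(S, J) = S/J (G(S, J) = (2*S)/((2*J)) = (2*S)*(1/(2*J)) = S/J)
x = 6 (x = 3*2 = 6)
U(d, b) = 6 + b
U(G(5, -2), -2) - 1*274 = (6 - 2) - 1*274 = 4 - 274 = -270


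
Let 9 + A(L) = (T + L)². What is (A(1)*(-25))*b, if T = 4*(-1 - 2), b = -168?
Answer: 470400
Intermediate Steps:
T = -12 (T = 4*(-3) = -12)
A(L) = -9 + (-12 + L)²
(A(1)*(-25))*b = ((-9 + (-12 + 1)²)*(-25))*(-168) = ((-9 + (-11)²)*(-25))*(-168) = ((-9 + 121)*(-25))*(-168) = (112*(-25))*(-168) = -2800*(-168) = 470400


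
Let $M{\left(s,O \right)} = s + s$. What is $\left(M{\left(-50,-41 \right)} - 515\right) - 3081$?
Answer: $-3696$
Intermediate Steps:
$M{\left(s,O \right)} = 2 s$
$\left(M{\left(-50,-41 \right)} - 515\right) - 3081 = \left(2 \left(-50\right) - 515\right) - 3081 = \left(-100 - 515\right) - 3081 = -615 - 3081 = -3696$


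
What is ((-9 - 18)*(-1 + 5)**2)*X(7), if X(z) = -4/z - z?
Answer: 22896/7 ≈ 3270.9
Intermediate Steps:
X(z) = -z - 4/z
((-9 - 18)*(-1 + 5)**2)*X(7) = ((-9 - 18)*(-1 + 5)**2)*(-1*7 - 4/7) = (-27*4**2)*(-7 - 4*1/7) = (-27*16)*(-7 - 4/7) = -432*(-53/7) = 22896/7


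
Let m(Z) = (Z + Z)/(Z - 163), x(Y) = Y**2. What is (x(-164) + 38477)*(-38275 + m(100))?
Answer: -7507077325/3 ≈ -2.5024e+9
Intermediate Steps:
m(Z) = 2*Z/(-163 + Z) (m(Z) = (2*Z)/(-163 + Z) = 2*Z/(-163 + Z))
(x(-164) + 38477)*(-38275 + m(100)) = ((-164)**2 + 38477)*(-38275 + 2*100/(-163 + 100)) = (26896 + 38477)*(-38275 + 2*100/(-63)) = 65373*(-38275 + 2*100*(-1/63)) = 65373*(-38275 - 200/63) = 65373*(-2411525/63) = -7507077325/3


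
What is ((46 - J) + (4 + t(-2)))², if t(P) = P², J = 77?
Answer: 529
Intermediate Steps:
((46 - J) + (4 + t(-2)))² = ((46 - 1*77) + (4 + (-2)²))² = ((46 - 77) + (4 + 4))² = (-31 + 8)² = (-23)² = 529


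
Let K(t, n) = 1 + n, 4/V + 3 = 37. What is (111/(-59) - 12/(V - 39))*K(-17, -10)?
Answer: 552015/38999 ≈ 14.155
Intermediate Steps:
V = 2/17 (V = 4/(-3 + 37) = 4/34 = 4*(1/34) = 2/17 ≈ 0.11765)
(111/(-59) - 12/(V - 39))*K(-17, -10) = (111/(-59) - 12/(2/17 - 39))*(1 - 10) = (111*(-1/59) - 12/(-661/17))*(-9) = (-111/59 - 12*(-17/661))*(-9) = (-111/59 + 204/661)*(-9) = -61335/38999*(-9) = 552015/38999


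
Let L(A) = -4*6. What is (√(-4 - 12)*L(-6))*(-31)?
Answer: 2976*I ≈ 2976.0*I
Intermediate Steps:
L(A) = -24
(√(-4 - 12)*L(-6))*(-31) = (√(-4 - 12)*(-24))*(-31) = (√(-16)*(-24))*(-31) = ((4*I)*(-24))*(-31) = -96*I*(-31) = 2976*I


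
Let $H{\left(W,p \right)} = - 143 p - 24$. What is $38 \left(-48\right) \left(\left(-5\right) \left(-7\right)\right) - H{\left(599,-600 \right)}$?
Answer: $-149616$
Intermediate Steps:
$H{\left(W,p \right)} = -24 - 143 p$
$38 \left(-48\right) \left(\left(-5\right) \left(-7\right)\right) - H{\left(599,-600 \right)} = 38 \left(-48\right) \left(\left(-5\right) \left(-7\right)\right) - \left(-24 - -85800\right) = \left(-1824\right) 35 - \left(-24 + 85800\right) = -63840 - 85776 = -149616$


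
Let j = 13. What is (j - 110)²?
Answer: 9409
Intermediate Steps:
(j - 110)² = (13 - 110)² = (-97)² = 9409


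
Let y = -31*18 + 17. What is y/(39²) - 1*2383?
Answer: -3625084/1521 ≈ -2383.4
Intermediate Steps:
y = -541 (y = -558 + 17 = -541)
y/(39²) - 1*2383 = -541/(39²) - 1*2383 = -541/1521 - 2383 = -3625084/1521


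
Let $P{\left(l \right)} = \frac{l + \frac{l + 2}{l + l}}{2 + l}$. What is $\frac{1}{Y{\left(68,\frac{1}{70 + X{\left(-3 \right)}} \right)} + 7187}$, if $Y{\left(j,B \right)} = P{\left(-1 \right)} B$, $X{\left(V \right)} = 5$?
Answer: $\frac{50}{359349} \approx 0.00013914$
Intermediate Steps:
$P{\left(l \right)} = \frac{l + \frac{2 + l}{2 l}}{2 + l}$
$Y{\left(j,B \right)} = - \frac{3 B}{2}$ ($Y{\left(j,B \right)} = \frac{1 + \left(-1\right)^{2} + \frac{1}{2} \left(-1\right)}{\left(-1\right) \left(2 - 1\right)} B = - \frac{1 + 1 - \frac{1}{2}}{1} B = \left(-1\right) 1 \cdot \frac{3}{2} B = - \frac{3 B}{2}$)
$\frac{1}{Y{\left(68,\frac{1}{70 + X{\left(-3 \right)}} \right)} + 7187} = \frac{1}{- \frac{3}{2 \left(70 + 5\right)} + 7187} = \frac{1}{- \frac{3}{2 \cdot 75} + 7187} = \frac{1}{\left(- \frac{3}{2}\right) \frac{1}{75} + 7187} = \frac{1}{- \frac{1}{50} + 7187} = \frac{1}{\frac{359349}{50}} = \frac{50}{359349}$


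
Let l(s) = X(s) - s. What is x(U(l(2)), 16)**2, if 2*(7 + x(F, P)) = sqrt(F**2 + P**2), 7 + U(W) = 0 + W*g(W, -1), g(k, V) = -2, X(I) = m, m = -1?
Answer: (14 - sqrt(257))**2/4 ≈ 1.0315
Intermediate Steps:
X(I) = -1
l(s) = -1 - s
U(W) = -7 - 2*W (U(W) = -7 + (0 + W*(-2)) = -7 + (0 - 2*W) = -7 - 2*W)
x(F, P) = -7 + sqrt(F**2 + P**2)/2
x(U(l(2)), 16)**2 = (-7 + sqrt((-7 - 2*(-1 - 1*2))**2 + 16**2)/2)**2 = (-7 + sqrt((-7 - 2*(-1 - 2))**2 + 256)/2)**2 = (-7 + sqrt((-7 - 2*(-3))**2 + 256)/2)**2 = (-7 + sqrt((-7 + 6)**2 + 256)/2)**2 = (-7 + sqrt((-1)**2 + 256)/2)**2 = (-7 + sqrt(1 + 256)/2)**2 = (-7 + sqrt(257)/2)**2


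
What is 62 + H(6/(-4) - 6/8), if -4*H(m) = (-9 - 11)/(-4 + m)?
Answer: 306/5 ≈ 61.200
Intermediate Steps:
H(m) = 5/(-4 + m) (H(m) = -(-9 - 11)/(4*(-4 + m)) = -(-5)/(-4 + m) = 5/(-4 + m))
62 + H(6/(-4) - 6/8) = 62 + 5/(-4 + (6/(-4) - 6/8)) = 62 + 5/(-4 + (6*(-¼) - 6*⅛)) = 62 + 5/(-4 + (-3/2 - ¾)) = 62 + 5/(-4 - 9/4) = 62 + 5/(-25/4) = 62 + 5*(-4/25) = 62 - ⅘ = 306/5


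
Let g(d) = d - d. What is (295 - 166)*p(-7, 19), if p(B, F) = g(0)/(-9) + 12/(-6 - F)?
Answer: -1548/25 ≈ -61.920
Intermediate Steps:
g(d) = 0
p(B, F) = 12/(-6 - F) (p(B, F) = 0/(-9) + 12/(-6 - F) = 0*(-⅑) + 12/(-6 - F) = 0 + 12/(-6 - F) = 12/(-6 - F))
(295 - 166)*p(-7, 19) = (295 - 166)*(-12/(6 + 19)) = 129*(-12/25) = -1548/25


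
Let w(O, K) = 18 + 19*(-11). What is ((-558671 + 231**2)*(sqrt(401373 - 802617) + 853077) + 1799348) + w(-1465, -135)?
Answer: -431066539713 - 1010620*I*sqrt(100311) ≈ -4.3107e+11 - 3.2008e+8*I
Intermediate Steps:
w(O, K) = -191 (w(O, K) = 18 - 209 = -191)
((-558671 + 231**2)*(sqrt(401373 - 802617) + 853077) + 1799348) + w(-1465, -135) = ((-558671 + 231**2)*(sqrt(401373 - 802617) + 853077) + 1799348) - 191 = ((-558671 + 53361)*(sqrt(-401244) + 853077) + 1799348) - 191 = (-505310*(2*I*sqrt(100311) + 853077) + 1799348) - 191 = (-505310*(853077 + 2*I*sqrt(100311)) + 1799348) - 191 = ((-431068338870 - 1010620*I*sqrt(100311)) + 1799348) - 191 = (-431066539522 - 1010620*I*sqrt(100311)) - 191 = -431066539713 - 1010620*I*sqrt(100311)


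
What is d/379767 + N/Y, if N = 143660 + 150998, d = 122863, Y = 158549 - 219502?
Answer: -104412516247/23147937951 ≈ -4.5107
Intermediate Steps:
Y = -60953
N = 294658
d/379767 + N/Y = 122863/379767 + 294658/(-60953) = 122863*(1/379767) + 294658*(-1/60953) = 122863/379767 - 294658/60953 = -104412516247/23147937951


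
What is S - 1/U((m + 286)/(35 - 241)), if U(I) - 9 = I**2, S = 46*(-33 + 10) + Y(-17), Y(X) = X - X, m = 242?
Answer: -174767875/165177 ≈ -1058.1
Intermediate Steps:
Y(X) = 0
S = -1058 (S = 46*(-33 + 10) + 0 = 46*(-23) + 0 = -1058 + 0 = -1058)
U(I) = 9 + I**2
S - 1/U((m + 286)/(35 - 241)) = -1058 - 1/(9 + ((242 + 286)/(35 - 241))**2) = -1058 - 1/(9 + (528/(-206))**2) = -1058 - 1/(9 + (528*(-1/206))**2) = -1058 - 1/(9 + (-264/103)**2) = -1058 - 1/(9 + 69696/10609) = -1058 - 1/165177/10609 = -1058 - 1*10609/165177 = -1058 - 10609/165177 = -174767875/165177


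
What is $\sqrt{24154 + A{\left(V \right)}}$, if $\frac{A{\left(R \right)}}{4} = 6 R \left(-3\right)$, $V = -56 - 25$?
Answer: $\sqrt{29986} \approx 173.16$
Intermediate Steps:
$V = -81$
$A{\left(R \right)} = - 72 R$ ($A{\left(R \right)} = 4 \cdot 6 R \left(-3\right) = 4 \left(- 18 R\right) = - 72 R$)
$\sqrt{24154 + A{\left(V \right)}} = \sqrt{24154 - -5832} = \sqrt{24154 + 5832} = \sqrt{29986}$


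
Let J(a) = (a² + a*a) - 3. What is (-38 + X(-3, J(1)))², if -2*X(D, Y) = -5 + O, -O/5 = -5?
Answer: 2304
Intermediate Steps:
O = 25 (O = -5*(-5) = 25)
J(a) = -3 + 2*a² (J(a) = (a² + a²) - 3 = 2*a² - 3 = -3 + 2*a²)
X(D, Y) = -10 (X(D, Y) = -(-5 + 25)/2 = -½*20 = -10)
(-38 + X(-3, J(1)))² = (-38 - 10)² = (-48)² = 2304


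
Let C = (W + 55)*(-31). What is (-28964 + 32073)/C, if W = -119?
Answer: 3109/1984 ≈ 1.5670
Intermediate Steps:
C = 1984 (C = (-119 + 55)*(-31) = -64*(-31) = 1984)
(-28964 + 32073)/C = (-28964 + 32073)/1984 = 3109*(1/1984) = 3109/1984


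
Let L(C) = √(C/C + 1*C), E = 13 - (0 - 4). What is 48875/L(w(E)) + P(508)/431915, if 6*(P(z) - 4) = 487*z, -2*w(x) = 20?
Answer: 24742/259149 - 48875*I/3 ≈ 0.095474 - 16292.0*I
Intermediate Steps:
E = 17 (E = 13 - 1*(-4) = 13 + 4 = 17)
w(x) = -10 (w(x) = -½*20 = -10)
P(z) = 4 + 487*z/6 (P(z) = 4 + (487*z)/6 = 4 + 487*z/6)
L(C) = √(1 + C)
48875/L(w(E)) + P(508)/431915 = 48875/(√(1 - 10)) + (4 + (487/6)*508)/431915 = 48875/(√(-9)) + (4 + 123698/3)*(1/431915) = 48875/((3*I)) + (123710/3)*(1/431915) = 48875*(-I/3) + 24742/259149 = -48875*I/3 + 24742/259149 = 24742/259149 - 48875*I/3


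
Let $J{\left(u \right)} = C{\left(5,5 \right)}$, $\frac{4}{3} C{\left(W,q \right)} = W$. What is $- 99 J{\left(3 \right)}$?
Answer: $- \frac{1485}{4} \approx -371.25$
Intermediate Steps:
$C{\left(W,q \right)} = \frac{3 W}{4}$
$J{\left(u \right)} = \frac{15}{4}$ ($J{\left(u \right)} = \frac{3}{4} \cdot 5 = \frac{15}{4}$)
$- 99 J{\left(3 \right)} = \left(-99\right) \frac{15}{4} = - \frac{1485}{4}$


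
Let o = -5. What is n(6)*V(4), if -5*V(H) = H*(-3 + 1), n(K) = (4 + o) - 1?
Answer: -16/5 ≈ -3.2000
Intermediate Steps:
n(K) = -2 (n(K) = (4 - 5) - 1 = -1 - 1 = -2)
V(H) = 2*H/5 (V(H) = -H*(-3 + 1)/5 = -H*(-2)/5 = -(-2)*H/5 = 2*H/5)
n(6)*V(4) = -4*4/5 = -2*8/5 = -16/5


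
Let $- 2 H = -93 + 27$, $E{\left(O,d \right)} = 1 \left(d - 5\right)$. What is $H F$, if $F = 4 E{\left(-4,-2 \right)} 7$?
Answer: $-6468$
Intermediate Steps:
$E{\left(O,d \right)} = -5 + d$ ($E{\left(O,d \right)} = 1 \left(-5 + d\right) = -5 + d$)
$H = 33$ ($H = - \frac{-93 + 27}{2} = \left(- \frac{1}{2}\right) \left(-66\right) = 33$)
$F = -196$ ($F = 4 \left(-5 - 2\right) 7 = 4 \left(-7\right) 7 = \left(-28\right) 7 = -196$)
$H F = 33 \left(-196\right) = -6468$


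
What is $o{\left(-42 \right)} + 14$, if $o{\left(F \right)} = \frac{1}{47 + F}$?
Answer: $\frac{71}{5} \approx 14.2$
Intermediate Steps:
$o{\left(-42 \right)} + 14 = \frac{1}{47 - 42} + 14 = \frac{1}{5} + 14 = \frac{71}{5}$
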